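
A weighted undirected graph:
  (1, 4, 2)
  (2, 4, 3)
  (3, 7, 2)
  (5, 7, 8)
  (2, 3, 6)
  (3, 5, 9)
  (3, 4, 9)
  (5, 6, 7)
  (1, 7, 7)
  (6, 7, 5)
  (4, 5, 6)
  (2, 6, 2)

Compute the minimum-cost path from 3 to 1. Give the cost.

A few of the 3→1 routes:
3 → 2 → 4 → 1: 6 + 3 + 2 = 11
3 → 4 → 1: 9 + 2 = 11
3 → 7 → 1: 2 + 7 = 9
The minimum is 9.

9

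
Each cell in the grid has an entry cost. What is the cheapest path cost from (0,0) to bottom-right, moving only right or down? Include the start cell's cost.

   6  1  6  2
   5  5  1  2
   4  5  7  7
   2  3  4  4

Path [0,0]→[0,1]→[1,1]→[1,2]→[1,3]→[2,3]→[3,3]: 6 + 1 + 5 + 1 + 2 + 7 + 4 = 26.

26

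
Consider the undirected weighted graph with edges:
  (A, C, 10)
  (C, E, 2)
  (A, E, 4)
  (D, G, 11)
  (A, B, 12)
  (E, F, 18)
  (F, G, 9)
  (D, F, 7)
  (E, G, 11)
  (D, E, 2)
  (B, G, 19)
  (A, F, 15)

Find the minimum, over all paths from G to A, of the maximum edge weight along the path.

9

Checking several routes:
G -> F -> D -> E -> C -> A: max(9, 7, 2, 2, 10) = 10
G -> F -> D -> E -> A: max(9, 7, 2, 4) = 9
G -> E -> A: max(11, 4) = 11
G -> E -> C -> A: max(11, 2, 10) = 11
The minimum achievable maximum is 9.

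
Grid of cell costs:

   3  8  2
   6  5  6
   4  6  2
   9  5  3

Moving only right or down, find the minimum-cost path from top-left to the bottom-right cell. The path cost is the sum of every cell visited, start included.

Take (0,0)→(0,1)→(0,2)→(1,2)→(2,2)→(3,2) for a total of 3 + 8 + 2 + 6 + 2 + 3 = 24.

24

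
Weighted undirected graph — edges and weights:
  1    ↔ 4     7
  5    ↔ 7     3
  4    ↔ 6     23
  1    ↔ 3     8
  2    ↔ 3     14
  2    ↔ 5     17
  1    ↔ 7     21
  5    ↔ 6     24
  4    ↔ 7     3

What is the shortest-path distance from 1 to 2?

Comparing a few candidate routes:
1 → 7 → 5 → 2: 21 + 3 + 17 = 41
1 → 3 → 2: 8 + 14 = 22
1 → 4 → 7 → 5 → 2: 7 + 3 + 3 + 17 = 30
Shortest: 22.

22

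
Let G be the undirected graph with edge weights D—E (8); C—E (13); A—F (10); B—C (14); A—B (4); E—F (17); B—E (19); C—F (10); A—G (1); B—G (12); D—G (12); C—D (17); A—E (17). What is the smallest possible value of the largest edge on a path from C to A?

10

A few of the C→A routes:
C → B → A: max(14, 4) = 14
C → B → G → A: max(14, 12, 1) = 14
C → F → E → A: max(10, 17, 17) = 17
C → E → D → G → B → A: max(13, 8, 12, 12, 4) = 13
C → F → A: max(10, 10) = 10
C → E → D → G → A: max(13, 8, 12, 1) = 13
Smallest bottleneck: 10.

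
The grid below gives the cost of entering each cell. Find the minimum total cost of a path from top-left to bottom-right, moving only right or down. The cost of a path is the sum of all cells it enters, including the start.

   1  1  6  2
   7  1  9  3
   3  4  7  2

One optimal route is r0c0 r0c1 r0c2 r0c3 r1c3 r2c3.
Its cost is 1 + 1 + 6 + 2 + 3 + 2 = 15.

15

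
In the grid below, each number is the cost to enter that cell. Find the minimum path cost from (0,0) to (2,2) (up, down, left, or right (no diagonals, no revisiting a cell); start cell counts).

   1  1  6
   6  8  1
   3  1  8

17

One optimal route is r0c0→r0c1→r0c2→r1c2→r2c2.
Its cost is 1 + 1 + 6 + 1 + 8 = 17.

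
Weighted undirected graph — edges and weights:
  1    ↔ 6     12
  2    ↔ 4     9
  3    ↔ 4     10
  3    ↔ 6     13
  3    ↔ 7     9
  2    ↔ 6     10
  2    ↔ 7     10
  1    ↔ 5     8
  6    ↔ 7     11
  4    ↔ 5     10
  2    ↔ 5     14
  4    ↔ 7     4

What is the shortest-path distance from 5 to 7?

A few of the 5→7 routes:
5 -> 2 -> 7: 14 + 10 = 24
5 -> 4 -> 7: 10 + 4 = 14
5 -> 2 -> 4 -> 7: 14 + 9 + 4 = 27
Shortest: 14.

14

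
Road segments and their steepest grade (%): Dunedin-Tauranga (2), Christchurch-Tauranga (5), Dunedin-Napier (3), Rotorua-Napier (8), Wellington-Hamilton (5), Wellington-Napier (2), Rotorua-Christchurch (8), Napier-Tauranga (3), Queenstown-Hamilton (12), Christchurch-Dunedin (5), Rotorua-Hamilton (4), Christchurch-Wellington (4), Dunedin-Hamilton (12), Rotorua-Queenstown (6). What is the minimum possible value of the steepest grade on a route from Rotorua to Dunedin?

5

A few of the Rotorua→Dunedin routes:
Rotorua→Hamilton→Wellington→Christchurch→Dunedin: max(4, 5, 4, 5) = 5
Rotorua→Hamilton→Wellington→Napier→Dunedin: max(4, 5, 2, 3) = 5
Rotorua→Hamilton→Wellington→Christchurch→Tauranga→Napier→Dunedin: max(4, 5, 4, 5, 3, 3) = 5
Rotorua→Hamilton→Wellington→Napier→Tauranga→Christchurch→Dunedin: max(4, 5, 2, 3, 5, 5) = 5
Rotorua→Hamilton→Wellington→Napier→Tauranga→Dunedin: max(4, 5, 2, 3, 2) = 5
Smallest bottleneck: 5%.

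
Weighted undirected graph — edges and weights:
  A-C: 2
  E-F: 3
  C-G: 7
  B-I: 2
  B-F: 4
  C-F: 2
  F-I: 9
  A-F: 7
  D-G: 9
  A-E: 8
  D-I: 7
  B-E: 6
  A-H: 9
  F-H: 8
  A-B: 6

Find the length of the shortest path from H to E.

11

A few of the H→E routes:
H-A-C-F-E: 9 + 2 + 2 + 3 = 16
H-A-F-E: 9 + 7 + 3 = 19
H-F-E: 8 + 3 = 11
H-F-C-A-E: 8 + 2 + 2 + 8 = 20
H-A-E: 9 + 8 = 17
H-F-B-E: 8 + 4 + 6 = 18
The minimum is 11.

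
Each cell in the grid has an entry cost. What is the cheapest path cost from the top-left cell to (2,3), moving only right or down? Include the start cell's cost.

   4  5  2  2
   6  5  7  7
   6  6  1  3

Cheapest: r0c0 → r0c1 → r0c2 → r1c2 → r2c2 → r2c3
  4 + 5 + 2 + 7 + 1 + 3 = 22

22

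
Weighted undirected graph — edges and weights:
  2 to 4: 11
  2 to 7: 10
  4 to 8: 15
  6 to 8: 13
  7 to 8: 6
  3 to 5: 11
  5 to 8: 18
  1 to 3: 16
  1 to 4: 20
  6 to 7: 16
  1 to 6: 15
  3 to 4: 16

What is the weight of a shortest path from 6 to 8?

A few of the 6→8 routes:
6 -> 1 -> 3 -> 5 -> 8: 15 + 16 + 11 + 18 = 60
6 -> 1 -> 4 -> 8: 15 + 20 + 15 = 50
6 -> 7 -> 8: 16 + 6 = 22
6 -> 8: 13
6 -> 7 -> 2 -> 4 -> 8: 16 + 10 + 11 + 15 = 52
Shortest: 13.

13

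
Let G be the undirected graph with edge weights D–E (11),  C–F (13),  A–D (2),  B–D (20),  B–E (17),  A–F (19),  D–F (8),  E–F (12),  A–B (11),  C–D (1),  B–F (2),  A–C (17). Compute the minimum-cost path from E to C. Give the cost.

12

A few of the E→C routes:
E -> F -> B -> A -> D -> C: 12 + 2 + 11 + 2 + 1 = 28
E -> F -> C: 12 + 13 = 25
E -> B -> F -> D -> C: 17 + 2 + 8 + 1 = 28
E -> D -> A -> C: 11 + 2 + 17 = 30
E -> D -> C: 11 + 1 = 12
E -> F -> D -> C: 12 + 8 + 1 = 21
Best route has total 12.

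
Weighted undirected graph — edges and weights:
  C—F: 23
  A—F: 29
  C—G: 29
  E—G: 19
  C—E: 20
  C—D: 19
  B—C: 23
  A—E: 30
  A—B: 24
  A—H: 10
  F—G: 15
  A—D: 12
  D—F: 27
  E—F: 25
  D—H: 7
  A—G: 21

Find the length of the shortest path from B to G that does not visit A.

Comparing a few candidate routes:
B→C→F→G: 23 + 23 + 15 = 61
B→C→G: 23 + 29 = 52
B→C→E→F→G: 23 + 20 + 25 + 15 = 83
B→C→E→G: 23 + 20 + 19 = 62
B→C→D→F→G: 23 + 19 + 27 + 15 = 84
B→C→F→E→G: 23 + 23 + 25 + 19 = 90
Best route has total 52.

52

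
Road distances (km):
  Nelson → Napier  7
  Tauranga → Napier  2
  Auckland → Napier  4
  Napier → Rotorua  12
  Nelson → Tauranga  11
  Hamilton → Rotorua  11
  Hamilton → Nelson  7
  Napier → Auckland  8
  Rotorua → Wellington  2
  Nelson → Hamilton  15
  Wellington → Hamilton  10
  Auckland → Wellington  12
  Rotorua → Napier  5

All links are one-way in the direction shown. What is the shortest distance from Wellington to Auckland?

Paths from Wellington to Auckland:
Wellington -> Hamilton -> Nelson -> Tauranga -> Napier -> Auckland: 10 + 7 + 11 + 2 + 8 = 38
Wellington -> Hamilton -> Nelson -> Napier -> Auckland: 10 + 7 + 7 + 8 = 32
Wellington -> Hamilton -> Rotorua -> Napier -> Auckland: 10 + 11 + 5 + 8 = 34
Shortest: 32 km.

32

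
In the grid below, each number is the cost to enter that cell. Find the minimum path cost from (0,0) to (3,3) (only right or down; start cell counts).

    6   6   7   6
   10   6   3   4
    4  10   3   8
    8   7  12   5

37

Path (0,0) (0,1) (1,1) (1,2) (2,2) (2,3) (3,3): 6 + 6 + 6 + 3 + 3 + 8 + 5 = 37.
(Top row then right column would cost 42.)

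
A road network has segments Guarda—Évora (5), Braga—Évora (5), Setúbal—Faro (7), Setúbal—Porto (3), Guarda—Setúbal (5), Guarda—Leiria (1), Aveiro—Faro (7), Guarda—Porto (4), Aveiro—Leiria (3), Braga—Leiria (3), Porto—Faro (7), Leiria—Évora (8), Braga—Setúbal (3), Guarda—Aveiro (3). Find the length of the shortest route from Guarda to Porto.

Comparing a few candidate routes:
Guarda-Setúbal-Porto: 5 + 3 = 8
Guarda-Leiria-Braga-Setúbal-Porto: 1 + 3 + 3 + 3 = 10
Guarda-Porto: 4
Best route has total 4.

4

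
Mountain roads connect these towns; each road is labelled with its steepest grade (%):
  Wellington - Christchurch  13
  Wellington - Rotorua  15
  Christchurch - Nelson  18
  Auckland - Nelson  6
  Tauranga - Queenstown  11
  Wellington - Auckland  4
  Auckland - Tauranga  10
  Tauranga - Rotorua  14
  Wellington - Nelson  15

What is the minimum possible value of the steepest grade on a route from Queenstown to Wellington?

11

Routes from Queenstown to Wellington:
Queenstown-Tauranga-Auckland-Nelson-Wellington: max(11, 10, 6, 15) = 15
Queenstown-Tauranga-Auckland-Wellington: max(11, 10, 4) = 11
Queenstown-Tauranga-Auckland-Nelson-Christchurch-Wellington: max(11, 10, 6, 18, 13) = 18
Queenstown-Tauranga-Rotorua-Wellington: max(11, 14, 15) = 15
Smallest bottleneck: 11%.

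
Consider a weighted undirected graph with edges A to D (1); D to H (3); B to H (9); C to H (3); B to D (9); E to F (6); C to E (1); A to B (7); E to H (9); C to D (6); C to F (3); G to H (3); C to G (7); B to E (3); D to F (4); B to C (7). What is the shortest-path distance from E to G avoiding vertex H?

A few of the E→G routes:
E -> F -> C -> G: 6 + 3 + 7 = 16
E -> B -> C -> G: 3 + 7 + 7 = 17
E -> C -> G: 1 + 7 = 8
Best route has total 8.

8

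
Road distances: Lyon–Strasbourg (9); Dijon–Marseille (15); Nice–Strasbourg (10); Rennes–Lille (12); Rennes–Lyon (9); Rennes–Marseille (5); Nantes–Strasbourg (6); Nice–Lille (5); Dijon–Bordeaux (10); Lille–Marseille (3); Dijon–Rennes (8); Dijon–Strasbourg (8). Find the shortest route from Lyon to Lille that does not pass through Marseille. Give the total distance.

21

Candidate routes:
Lyon→Rennes→Dijon→Strasbourg→Nice→Lille: 9 + 8 + 8 + 10 + 5 = 40
Lyon→Strasbourg→Dijon→Rennes→Lille: 9 + 8 + 8 + 12 = 37
Lyon→Rennes→Lille: 9 + 12 = 21
Lyon→Strasbourg→Nice→Lille: 9 + 10 + 5 = 24
The minimum is 21.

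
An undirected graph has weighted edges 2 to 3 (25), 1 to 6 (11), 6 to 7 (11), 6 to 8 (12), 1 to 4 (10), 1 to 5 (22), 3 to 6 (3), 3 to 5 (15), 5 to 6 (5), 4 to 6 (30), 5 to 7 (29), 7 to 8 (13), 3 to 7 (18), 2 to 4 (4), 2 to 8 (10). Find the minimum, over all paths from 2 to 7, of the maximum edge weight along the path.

11

Some routes from 2 to 7:
2 → 8 → 6 → 3 → 7: max(10, 12, 3, 18) = 18
2 → 4 → 1 → 6 → 7: max(4, 10, 11, 11) = 11
2 → 8 → 7: max(10, 13) = 13
2 → 4 → 1 → 6 → 8 → 7: max(4, 10, 11, 12, 13) = 13
2 → 8 → 6 → 7: max(10, 12, 11) = 12
The minimum achievable maximum is 11.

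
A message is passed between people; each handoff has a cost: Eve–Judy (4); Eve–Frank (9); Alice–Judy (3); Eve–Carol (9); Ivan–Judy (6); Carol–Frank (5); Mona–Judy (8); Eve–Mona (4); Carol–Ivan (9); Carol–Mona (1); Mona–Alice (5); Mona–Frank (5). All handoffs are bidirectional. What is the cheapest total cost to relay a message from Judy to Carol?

9

Some routes from Judy to Carol:
Judy → Eve → Mona → Carol: 4 + 4 + 1 = 9
Judy → Mona → Carol: 8 + 1 = 9
Judy → Alice → Mona → Carol: 3 + 5 + 1 = 9
Best route has total 9.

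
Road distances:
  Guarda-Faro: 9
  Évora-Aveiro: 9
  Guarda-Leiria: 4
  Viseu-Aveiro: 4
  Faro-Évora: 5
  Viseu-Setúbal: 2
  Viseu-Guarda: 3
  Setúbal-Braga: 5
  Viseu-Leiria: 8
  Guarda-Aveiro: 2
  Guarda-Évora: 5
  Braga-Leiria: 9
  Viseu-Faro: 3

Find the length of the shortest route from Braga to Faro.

Some routes from Braga to Faro:
Braga→Setúbal→Viseu→Aveiro→Guarda→Faro: 5 + 2 + 4 + 2 + 9 = 22
Braga→Setúbal→Viseu→Guarda→Évora→Faro: 5 + 2 + 3 + 5 + 5 = 20
Braga→Setúbal→Viseu→Guarda→Faro: 5 + 2 + 3 + 9 = 19
Braga→Setúbal→Viseu→Faro: 5 + 2 + 3 = 10
Braga→Leiria→Viseu→Faro: 9 + 8 + 3 = 20
Braga→Leiria→Guarda→Viseu→Faro: 9 + 4 + 3 + 3 = 19
The minimum is 10.

10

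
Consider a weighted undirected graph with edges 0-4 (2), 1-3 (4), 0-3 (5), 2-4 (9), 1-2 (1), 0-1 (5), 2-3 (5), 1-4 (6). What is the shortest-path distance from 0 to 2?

6

Checking several routes:
0 → 4 → 1 → 2: 2 + 6 + 1 = 9
0 → 3 → 1 → 2: 5 + 4 + 1 = 10
0 → 1 → 2: 5 + 1 = 6
The minimum is 6.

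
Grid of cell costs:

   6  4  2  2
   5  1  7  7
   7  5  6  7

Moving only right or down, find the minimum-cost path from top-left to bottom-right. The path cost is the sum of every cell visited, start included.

28

Best path: [0,0] → [0,1] → [0,2] → [0,3] → [1,3] → [2,3]
Cost: 6 + 4 + 2 + 2 + 7 + 7 = 28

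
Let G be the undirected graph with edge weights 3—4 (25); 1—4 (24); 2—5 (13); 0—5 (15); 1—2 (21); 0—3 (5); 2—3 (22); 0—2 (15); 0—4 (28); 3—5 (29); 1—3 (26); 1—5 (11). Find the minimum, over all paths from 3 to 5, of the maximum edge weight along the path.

Comparing a few candidate routes:
3-0-2-5: max(5, 15, 13) = 15
3-2-1-5: max(22, 21, 11) = 22
3-0-5: max(5, 15) = 15
3-0-2-1-5: max(5, 15, 21, 11) = 21
Best route has worst link 15.

15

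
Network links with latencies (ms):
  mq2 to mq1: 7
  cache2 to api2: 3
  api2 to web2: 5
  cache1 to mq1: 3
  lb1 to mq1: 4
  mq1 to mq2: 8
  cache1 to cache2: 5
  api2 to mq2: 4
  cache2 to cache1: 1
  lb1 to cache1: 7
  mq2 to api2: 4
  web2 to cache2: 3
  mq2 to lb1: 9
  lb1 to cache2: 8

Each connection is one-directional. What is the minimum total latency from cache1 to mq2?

Candidate routes:
cache1 → cache2 → api2 → mq2: 5 + 3 + 4 = 12
cache1 → mq1 → mq2: 3 + 8 = 11
Best route has total 11 ms.

11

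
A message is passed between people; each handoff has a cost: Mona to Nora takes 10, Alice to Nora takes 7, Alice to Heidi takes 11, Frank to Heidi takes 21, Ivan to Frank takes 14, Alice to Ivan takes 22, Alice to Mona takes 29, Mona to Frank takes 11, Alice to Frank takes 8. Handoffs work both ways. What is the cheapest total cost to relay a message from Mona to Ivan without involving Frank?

39

Candidate routes:
Mona -> Nora -> Alice -> Ivan: 10 + 7 + 22 = 39
Mona -> Alice -> Ivan: 29 + 22 = 51
The minimum is 39.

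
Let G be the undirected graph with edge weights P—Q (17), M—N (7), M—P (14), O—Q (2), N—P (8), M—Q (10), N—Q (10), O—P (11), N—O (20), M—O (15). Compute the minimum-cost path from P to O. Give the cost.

11

A few of the P→O routes:
P-N-Q-O: 8 + 10 + 2 = 20
P-Q-O: 17 + 2 = 19
P-O: 11
Shortest: 11.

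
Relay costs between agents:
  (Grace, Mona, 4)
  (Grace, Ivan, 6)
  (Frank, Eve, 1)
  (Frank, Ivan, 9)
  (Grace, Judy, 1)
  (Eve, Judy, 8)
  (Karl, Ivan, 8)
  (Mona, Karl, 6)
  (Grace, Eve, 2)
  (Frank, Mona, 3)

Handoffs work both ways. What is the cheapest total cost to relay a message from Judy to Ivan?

7

Some routes from Judy to Ivan:
Judy→Eve→Grace→Ivan: 8 + 2 + 6 = 16
Judy→Eve→Frank→Ivan: 8 + 1 + 9 = 18
Judy→Grace→Eve→Frank→Ivan: 1 + 2 + 1 + 9 = 13
Judy→Grace→Ivan: 1 + 6 = 7
Judy→Grace→Mona→Frank→Ivan: 1 + 4 + 3 + 9 = 17
Best route has total 7.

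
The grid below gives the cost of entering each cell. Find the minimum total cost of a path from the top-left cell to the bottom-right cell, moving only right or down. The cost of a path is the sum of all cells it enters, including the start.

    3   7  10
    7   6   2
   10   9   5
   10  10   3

One optimal route is (0,0)→(0,1)→(1,1)→(1,2)→(2,2)→(3,2).
Its cost is 3 + 7 + 6 + 2 + 5 + 3 = 26.
(Top row then right column would cost 30.)

26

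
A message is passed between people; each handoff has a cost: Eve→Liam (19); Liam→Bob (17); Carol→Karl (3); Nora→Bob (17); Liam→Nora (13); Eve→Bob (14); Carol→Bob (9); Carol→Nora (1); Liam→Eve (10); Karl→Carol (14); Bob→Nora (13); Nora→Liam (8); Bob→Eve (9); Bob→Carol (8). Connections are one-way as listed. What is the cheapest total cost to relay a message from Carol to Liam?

Routes from Carol to Liam:
Carol -> Nora -> Bob -> Eve -> Liam: 1 + 17 + 9 + 19 = 46
Carol -> Nora -> Liam: 1 + 8 = 9
Carol -> Bob -> Eve -> Liam: 9 + 9 + 19 = 37
Carol -> Bob -> Nora -> Liam: 9 + 13 + 8 = 30
The minimum is 9.

9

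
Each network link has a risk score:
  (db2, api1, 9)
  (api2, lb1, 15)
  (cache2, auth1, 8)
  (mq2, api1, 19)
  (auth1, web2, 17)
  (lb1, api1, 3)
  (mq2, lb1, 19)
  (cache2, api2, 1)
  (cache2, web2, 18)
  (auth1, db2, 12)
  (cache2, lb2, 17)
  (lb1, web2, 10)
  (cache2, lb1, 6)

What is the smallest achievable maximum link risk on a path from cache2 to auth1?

Checking several routes:
cache2 - api2 - lb1 - api1 - db2 - auth1: max(1, 15, 3, 9, 12) = 15
cache2 - lb1 - api1 - db2 - auth1: max(6, 3, 9, 12) = 12
cache2 - auth1: max(8) = 8
Best route has worst link 8.

8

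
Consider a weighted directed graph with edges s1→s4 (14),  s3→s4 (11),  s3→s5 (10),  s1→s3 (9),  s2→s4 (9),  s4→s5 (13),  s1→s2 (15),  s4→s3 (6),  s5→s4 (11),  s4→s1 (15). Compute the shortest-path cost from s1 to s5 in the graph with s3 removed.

27

Paths from s1 to s5 avoiding s3:
s1 -> s4 -> s5: 14 + 13 = 27
s1 -> s2 -> s4 -> s5: 15 + 9 + 13 = 37
The minimum is 27.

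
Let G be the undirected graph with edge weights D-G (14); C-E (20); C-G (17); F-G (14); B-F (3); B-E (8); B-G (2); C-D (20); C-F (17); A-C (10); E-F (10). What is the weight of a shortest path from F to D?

Checking several routes:
F → B → G → D: 3 + 2 + 14 = 19
F → C → D: 17 + 20 = 37
F → E → B → G → D: 10 + 8 + 2 + 14 = 34
F → G → D: 14 + 14 = 28
Best route has total 19.

19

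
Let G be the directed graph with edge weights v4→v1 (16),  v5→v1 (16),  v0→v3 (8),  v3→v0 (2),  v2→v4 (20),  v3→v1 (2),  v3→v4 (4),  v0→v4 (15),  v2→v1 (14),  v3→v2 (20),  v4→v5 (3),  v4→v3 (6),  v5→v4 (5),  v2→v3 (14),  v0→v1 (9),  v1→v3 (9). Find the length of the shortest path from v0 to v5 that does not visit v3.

18

Candidate routes:
v0 → v4 → v5: 15 + 3 = 18
The minimum is 18.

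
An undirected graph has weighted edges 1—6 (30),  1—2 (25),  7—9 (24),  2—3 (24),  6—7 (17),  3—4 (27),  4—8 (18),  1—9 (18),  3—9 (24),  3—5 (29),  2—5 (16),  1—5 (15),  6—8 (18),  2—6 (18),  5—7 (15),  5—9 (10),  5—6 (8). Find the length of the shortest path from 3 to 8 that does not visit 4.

55

A few of the 3→8 routes:
3 -> 2 -> 5 -> 6 -> 8: 24 + 16 + 8 + 18 = 66
3 -> 5 -> 6 -> 8: 29 + 8 + 18 = 55
3 -> 5 -> 2 -> 6 -> 8: 29 + 16 + 18 + 18 = 81
3 -> 2 -> 6 -> 8: 24 + 18 + 18 = 60
3 -> 5 -> 7 -> 6 -> 8: 29 + 15 + 17 + 18 = 79
3 -> 9 -> 5 -> 6 -> 8: 24 + 10 + 8 + 18 = 60
Shortest: 55.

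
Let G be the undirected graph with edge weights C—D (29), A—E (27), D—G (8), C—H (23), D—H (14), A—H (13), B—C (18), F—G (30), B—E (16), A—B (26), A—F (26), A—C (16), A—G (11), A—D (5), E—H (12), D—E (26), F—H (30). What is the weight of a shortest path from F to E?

Comparing a few candidate routes:
F -> A -> E: 26 + 27 = 53
F -> H -> E: 30 + 12 = 42
F -> A -> D -> E: 26 + 5 + 26 = 57
F -> A -> H -> E: 26 + 13 + 12 = 51
Shortest: 42.

42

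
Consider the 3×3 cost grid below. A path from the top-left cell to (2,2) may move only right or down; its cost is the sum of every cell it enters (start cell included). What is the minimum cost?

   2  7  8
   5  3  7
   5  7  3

Take r0c0→r1c0→r1c1→r1c2→r2c2 for a total of 2 + 5 + 3 + 7 + 3 = 20.

20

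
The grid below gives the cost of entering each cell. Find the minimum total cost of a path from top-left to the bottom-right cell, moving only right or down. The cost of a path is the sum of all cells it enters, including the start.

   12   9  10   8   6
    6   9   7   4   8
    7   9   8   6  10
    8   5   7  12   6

Take r0c0 -> r1c0 -> r1c1 -> r1c2 -> r1c3 -> r2c3 -> r2c4 -> r3c4 for a total of 12 + 6 + 9 + 7 + 4 + 6 + 10 + 6 = 60.
(Top row then right column would cost 69.)

60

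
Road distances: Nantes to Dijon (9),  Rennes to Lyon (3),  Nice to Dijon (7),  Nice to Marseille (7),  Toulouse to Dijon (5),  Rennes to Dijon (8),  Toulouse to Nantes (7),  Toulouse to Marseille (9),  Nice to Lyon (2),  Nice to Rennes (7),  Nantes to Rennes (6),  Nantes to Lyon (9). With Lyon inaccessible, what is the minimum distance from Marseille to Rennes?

A few of the Marseille→Rennes routes:
Marseille -> Nice -> Rennes: 7 + 7 = 14
Marseille -> Nice -> Dijon -> Rennes: 7 + 7 + 8 = 22
Marseille -> Toulouse -> Nantes -> Rennes: 9 + 7 + 6 = 22
Marseille -> Toulouse -> Dijon -> Rennes: 9 + 5 + 8 = 22
Marseille -> Toulouse -> Dijon -> Nice -> Rennes: 9 + 5 + 7 + 7 = 28
Best route has total 14.

14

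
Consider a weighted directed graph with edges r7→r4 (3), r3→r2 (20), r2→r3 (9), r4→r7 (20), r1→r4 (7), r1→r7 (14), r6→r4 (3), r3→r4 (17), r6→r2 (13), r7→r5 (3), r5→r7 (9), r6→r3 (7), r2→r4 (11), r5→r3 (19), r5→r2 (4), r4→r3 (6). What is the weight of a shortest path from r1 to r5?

Routes from r1 to r5:
r1→r7→r5: 14 + 3 = 17
r1→r4→r7→r5: 7 + 20 + 3 = 30
Shortest: 17.

17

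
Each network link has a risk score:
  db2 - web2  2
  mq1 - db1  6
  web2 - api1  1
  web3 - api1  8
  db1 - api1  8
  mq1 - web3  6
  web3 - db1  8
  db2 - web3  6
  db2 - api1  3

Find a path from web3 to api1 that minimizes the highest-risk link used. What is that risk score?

A few of the web3→api1 routes:
web3 - mq1 - db1 - api1: max(6, 6, 8) = 8
web3 - db2 - web2 - api1: max(6, 2, 1) = 6
web3 - db2 - api1: max(6, 3) = 6
Smallest bottleneck: 6.

6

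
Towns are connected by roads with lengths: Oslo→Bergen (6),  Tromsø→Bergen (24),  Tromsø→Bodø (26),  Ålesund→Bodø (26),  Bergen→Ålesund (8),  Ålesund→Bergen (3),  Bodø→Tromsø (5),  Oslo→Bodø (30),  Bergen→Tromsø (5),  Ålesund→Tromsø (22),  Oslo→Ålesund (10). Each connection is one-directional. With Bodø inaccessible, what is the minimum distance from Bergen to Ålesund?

Paths from Bergen to Ålesund avoiding Bodø:
Bergen → Ålesund: 8
The minimum is 8.

8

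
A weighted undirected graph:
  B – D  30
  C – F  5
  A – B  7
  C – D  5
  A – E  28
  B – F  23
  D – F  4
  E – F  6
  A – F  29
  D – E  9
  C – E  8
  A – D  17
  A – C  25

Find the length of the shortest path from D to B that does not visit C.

24

Some routes from D to B avoiding C:
D -> A -> B: 17 + 7 = 24
D -> B: 30
D -> F -> B: 4 + 23 = 27
Best route has total 24.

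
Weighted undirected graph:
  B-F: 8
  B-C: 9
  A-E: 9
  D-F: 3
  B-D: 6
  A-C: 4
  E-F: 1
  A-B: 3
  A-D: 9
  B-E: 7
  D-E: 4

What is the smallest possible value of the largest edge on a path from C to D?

Some routes from C to D:
C-A-B-D: max(4, 3, 6) = 6
C-A-B-F-E-D: max(4, 3, 8, 1, 4) = 8
C-A-B-E-F-D: max(4, 3, 7, 1, 3) = 7
C-A-B-E-D: max(4, 3, 7, 4) = 7
Smallest bottleneck: 6.

6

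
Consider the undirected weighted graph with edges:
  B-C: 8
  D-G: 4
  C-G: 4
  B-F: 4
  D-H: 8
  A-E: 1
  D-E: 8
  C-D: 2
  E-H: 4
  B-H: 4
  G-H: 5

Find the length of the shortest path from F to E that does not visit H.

22

Paths from F to E avoiding H:
F -> B -> C -> G -> D -> E: 4 + 8 + 4 + 4 + 8 = 28
F -> B -> C -> D -> E: 4 + 8 + 2 + 8 = 22
Shortest: 22.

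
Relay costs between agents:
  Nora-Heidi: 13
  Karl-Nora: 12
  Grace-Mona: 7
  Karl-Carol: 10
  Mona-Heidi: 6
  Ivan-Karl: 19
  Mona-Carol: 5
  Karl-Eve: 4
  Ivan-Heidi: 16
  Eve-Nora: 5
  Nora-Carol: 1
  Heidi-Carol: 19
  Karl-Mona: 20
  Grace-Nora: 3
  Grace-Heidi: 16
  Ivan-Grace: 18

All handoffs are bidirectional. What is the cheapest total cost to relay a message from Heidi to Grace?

Comparing a few candidate routes:
Heidi→Nora→Grace: 13 + 3 = 16
Heidi→Grace: 16
Heidi→Carol→Nora→Grace: 19 + 1 + 3 = 23
Heidi→Mona→Grace: 6 + 7 = 13
Heidi→Mona→Carol→Nora→Grace: 6 + 5 + 1 + 3 = 15
Shortest: 13.

13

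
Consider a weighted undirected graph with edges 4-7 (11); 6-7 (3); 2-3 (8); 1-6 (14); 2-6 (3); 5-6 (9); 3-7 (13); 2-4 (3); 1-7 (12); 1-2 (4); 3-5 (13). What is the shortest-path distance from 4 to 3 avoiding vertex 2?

24

Paths from 4 to 3 avoiding 2:
4 -> 7 -> 6 -> 5 -> 3: 11 + 3 + 9 + 13 = 36
4 -> 7 -> 3: 11 + 13 = 24
4 -> 7 -> 1 -> 6 -> 5 -> 3: 11 + 12 + 14 + 9 + 13 = 59
Shortest: 24.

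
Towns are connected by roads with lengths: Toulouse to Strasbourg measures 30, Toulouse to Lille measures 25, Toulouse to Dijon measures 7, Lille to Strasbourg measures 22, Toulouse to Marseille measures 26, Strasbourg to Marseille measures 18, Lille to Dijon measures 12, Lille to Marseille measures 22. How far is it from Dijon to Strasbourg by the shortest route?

34

Some routes from Dijon to Strasbourg:
Dijon→Lille→Marseille→Strasbourg: 12 + 22 + 18 = 52
Dijon→Lille→Strasbourg: 12 + 22 = 34
Dijon→Toulouse→Strasbourg: 7 + 30 = 37
Dijon→Toulouse→Lille→Strasbourg: 7 + 25 + 22 = 54
Dijon→Toulouse→Marseille→Strasbourg: 7 + 26 + 18 = 51
Shortest: 34.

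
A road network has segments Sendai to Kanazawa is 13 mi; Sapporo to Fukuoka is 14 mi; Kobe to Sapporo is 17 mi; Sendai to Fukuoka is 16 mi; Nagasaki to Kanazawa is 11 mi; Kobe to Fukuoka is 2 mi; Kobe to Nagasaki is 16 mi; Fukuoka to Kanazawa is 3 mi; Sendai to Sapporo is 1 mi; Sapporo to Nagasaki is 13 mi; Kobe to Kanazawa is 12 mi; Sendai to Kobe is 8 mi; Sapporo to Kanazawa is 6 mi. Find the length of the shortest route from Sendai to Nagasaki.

A few of the Sendai→Nagasaki routes:
Sendai-Kobe-Nagasaki: 8 + 16 = 24
Sendai-Kanazawa-Nagasaki: 13 + 11 = 24
Sendai-Sapporo-Kanazawa-Fukuoka-Kobe-Nagasaki: 1 + 6 + 3 + 2 + 16 = 28
Sendai-Sapporo-Kanazawa-Nagasaki: 1 + 6 + 11 = 18
Sendai-Sapporo-Nagasaki: 1 + 13 = 14
Sendai-Kobe-Fukuoka-Kanazawa-Nagasaki: 8 + 2 + 3 + 11 = 24
Shortest: 14 mi.

14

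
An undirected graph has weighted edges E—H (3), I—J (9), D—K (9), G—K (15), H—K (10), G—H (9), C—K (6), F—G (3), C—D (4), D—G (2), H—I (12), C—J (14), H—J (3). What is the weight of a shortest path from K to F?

14

Comparing a few candidate routes:
K-G-F: 15 + 3 = 18
K-H-G-F: 10 + 9 + 3 = 22
K-C-D-G-F: 6 + 4 + 2 + 3 = 15
K-C-J-H-G-F: 6 + 14 + 3 + 9 + 3 = 35
K-D-G-F: 9 + 2 + 3 = 14
Best route has total 14.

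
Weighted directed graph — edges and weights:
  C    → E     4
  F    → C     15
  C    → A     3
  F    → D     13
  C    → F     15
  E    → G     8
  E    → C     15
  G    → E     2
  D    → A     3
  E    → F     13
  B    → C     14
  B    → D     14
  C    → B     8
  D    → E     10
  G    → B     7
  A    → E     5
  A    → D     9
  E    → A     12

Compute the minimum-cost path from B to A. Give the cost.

Checking several routes:
B -> D -> A: 14 + 3 = 17
B -> C -> A: 14 + 3 = 17
B -> D -> E -> A: 14 + 10 + 12 = 36
B -> C -> E -> A: 14 + 4 + 12 = 30
Shortest: 17.

17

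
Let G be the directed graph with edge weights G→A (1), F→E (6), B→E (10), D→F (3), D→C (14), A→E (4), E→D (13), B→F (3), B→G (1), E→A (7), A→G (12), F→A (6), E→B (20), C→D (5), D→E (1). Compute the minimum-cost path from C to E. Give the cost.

6

Candidate routes:
C-D-F-E: 5 + 3 + 6 = 14
C-D-F-A-E: 5 + 3 + 6 + 4 = 18
C-D-E: 5 + 1 = 6
The minimum is 6.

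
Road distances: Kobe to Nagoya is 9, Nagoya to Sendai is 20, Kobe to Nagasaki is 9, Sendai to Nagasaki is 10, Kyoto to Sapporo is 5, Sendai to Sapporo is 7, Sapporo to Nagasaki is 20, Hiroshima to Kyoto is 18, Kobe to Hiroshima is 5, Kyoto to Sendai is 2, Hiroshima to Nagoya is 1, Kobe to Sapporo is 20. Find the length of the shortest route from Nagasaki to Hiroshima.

Comparing a few candidate routes:
Nagasaki → Kobe → Nagoya → Hiroshima: 9 + 9 + 1 = 19
Nagasaki → Sendai → Nagoya → Hiroshima: 10 + 20 + 1 = 31
Nagasaki → Kobe → Hiroshima: 9 + 5 = 14
Nagasaki → Sendai → Kyoto → Hiroshima: 10 + 2 + 18 = 30
Shortest: 14.

14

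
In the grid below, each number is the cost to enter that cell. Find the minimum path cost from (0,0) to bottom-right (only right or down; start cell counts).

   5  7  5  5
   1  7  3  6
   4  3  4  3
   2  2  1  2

Path (0,0) (1,0) (2,0) (3,0) (3,1) (3,2) (3,3): 5 + 1 + 4 + 2 + 2 + 1 + 2 = 17.
(Top row then right column would cost 33.)

17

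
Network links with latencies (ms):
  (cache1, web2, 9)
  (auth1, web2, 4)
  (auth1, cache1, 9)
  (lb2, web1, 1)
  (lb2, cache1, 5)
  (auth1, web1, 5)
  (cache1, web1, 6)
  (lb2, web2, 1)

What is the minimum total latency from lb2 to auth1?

5

Comparing a few candidate routes:
lb2-web1-cache1-auth1: 1 + 6 + 9 = 16
lb2-cache1-web1-auth1: 5 + 6 + 5 = 16
lb2-web2-auth1: 1 + 4 = 5
lb2-cache1-web2-auth1: 5 + 9 + 4 = 18
lb2-cache1-auth1: 5 + 9 = 14
lb2-web1-auth1: 1 + 5 = 6
Best route has total 5 ms.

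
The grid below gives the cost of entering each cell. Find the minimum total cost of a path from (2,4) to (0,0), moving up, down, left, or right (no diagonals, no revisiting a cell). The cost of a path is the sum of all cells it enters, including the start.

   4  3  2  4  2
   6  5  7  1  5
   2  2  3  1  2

Cheapest: [2,4]→[2,3]→[1,3]→[0,3]→[0,2]→[0,1]→[0,0]
  2 + 1 + 1 + 4 + 2 + 3 + 4 = 17

17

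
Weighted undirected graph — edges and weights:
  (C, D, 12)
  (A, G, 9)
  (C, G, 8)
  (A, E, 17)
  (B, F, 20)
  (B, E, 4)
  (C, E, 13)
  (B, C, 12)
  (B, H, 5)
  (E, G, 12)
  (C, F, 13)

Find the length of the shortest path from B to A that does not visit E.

29

Candidate routes:
B - F - C - G - A: 20 + 13 + 8 + 9 = 50
B - C - G - A: 12 + 8 + 9 = 29
Shortest: 29.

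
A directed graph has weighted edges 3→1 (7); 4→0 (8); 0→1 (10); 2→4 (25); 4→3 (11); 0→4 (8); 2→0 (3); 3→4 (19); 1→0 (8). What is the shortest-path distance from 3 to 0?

15

Paths from 3 to 0:
3 -> 4 -> 0: 19 + 8 = 27
3 -> 1 -> 0: 7 + 8 = 15
The minimum is 15.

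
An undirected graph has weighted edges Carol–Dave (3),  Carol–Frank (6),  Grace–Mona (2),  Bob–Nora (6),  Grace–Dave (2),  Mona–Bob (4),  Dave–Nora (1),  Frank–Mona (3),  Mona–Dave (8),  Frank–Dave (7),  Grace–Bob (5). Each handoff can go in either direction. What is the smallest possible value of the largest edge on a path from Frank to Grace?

3

Comparing a few candidate routes:
Frank → Mona → Bob → Grace: max(3, 4, 5) = 5
Frank → Mona → Grace: max(3, 2) = 3
Frank → Carol → Dave → Nora → Bob → Grace: max(6, 3, 1, 6, 5) = 6
Frank → Carol → Dave → Grace: max(6, 3, 2) = 6
The minimum achievable maximum is 3.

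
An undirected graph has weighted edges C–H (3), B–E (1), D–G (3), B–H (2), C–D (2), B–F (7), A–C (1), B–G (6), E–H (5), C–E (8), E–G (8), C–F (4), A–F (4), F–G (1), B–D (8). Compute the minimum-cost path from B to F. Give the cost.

7

Comparing a few candidate routes:
B→F: 7
B→G→F: 6 + 1 = 7
B→H→C→A→F: 2 + 3 + 1 + 4 = 10
B→H→C→F: 2 + 3 + 4 = 9
The minimum is 7.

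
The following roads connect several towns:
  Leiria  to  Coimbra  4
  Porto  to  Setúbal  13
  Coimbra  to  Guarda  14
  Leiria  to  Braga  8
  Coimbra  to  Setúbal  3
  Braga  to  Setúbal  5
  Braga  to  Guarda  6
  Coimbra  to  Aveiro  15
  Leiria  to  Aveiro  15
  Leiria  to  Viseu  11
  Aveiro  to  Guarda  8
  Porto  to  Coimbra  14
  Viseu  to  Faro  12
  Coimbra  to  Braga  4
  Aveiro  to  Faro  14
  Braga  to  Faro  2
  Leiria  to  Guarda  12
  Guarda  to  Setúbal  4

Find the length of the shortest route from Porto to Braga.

18

A few of the Porto→Braga routes:
Porto-Coimbra-Braga: 14 + 4 = 18
Porto-Setúbal-Coimbra-Braga: 13 + 3 + 4 = 20
Porto-Setúbal-Braga: 13 + 5 = 18
Porto-Coimbra-Setúbal-Braga: 14 + 3 + 5 = 22
The minimum is 18.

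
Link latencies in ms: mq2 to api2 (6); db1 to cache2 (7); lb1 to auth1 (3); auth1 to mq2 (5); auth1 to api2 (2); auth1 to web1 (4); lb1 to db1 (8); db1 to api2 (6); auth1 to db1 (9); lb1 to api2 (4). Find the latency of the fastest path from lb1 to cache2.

15

Comparing a few candidate routes:
lb1 → auth1 → db1 → cache2: 3 + 9 + 7 = 19
lb1 → api2 → auth1 → db1 → cache2: 4 + 2 + 9 + 7 = 22
lb1 → auth1 → api2 → db1 → cache2: 3 + 2 + 6 + 7 = 18
lb1 → api2 → db1 → cache2: 4 + 6 + 7 = 17
lb1 → db1 → cache2: 8 + 7 = 15
The minimum is 15 ms.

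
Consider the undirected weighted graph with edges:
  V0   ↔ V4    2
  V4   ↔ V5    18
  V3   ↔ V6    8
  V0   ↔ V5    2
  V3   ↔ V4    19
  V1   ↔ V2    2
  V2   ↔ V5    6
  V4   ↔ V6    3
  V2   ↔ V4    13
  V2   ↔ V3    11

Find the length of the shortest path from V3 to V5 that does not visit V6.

17

Some routes from V3 to V5 avoiding V6:
V3→V4→V5: 19 + 18 = 37
V3→V4→V0→V5: 19 + 2 + 2 = 23
V3→V2→V5: 11 + 6 = 17
V3→V2→V4→V0→V5: 11 + 13 + 2 + 2 = 28
Shortest: 17.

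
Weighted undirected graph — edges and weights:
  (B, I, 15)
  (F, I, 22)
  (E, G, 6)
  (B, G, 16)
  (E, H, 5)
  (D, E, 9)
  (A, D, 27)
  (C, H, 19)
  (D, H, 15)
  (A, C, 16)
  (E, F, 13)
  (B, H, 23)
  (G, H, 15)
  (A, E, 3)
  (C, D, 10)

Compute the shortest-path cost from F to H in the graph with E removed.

60

Paths from F to H avoiding E:
F → I → B → H: 22 + 15 + 23 = 60
F → I → B → G → H: 22 + 15 + 16 + 15 = 68
Shortest: 60.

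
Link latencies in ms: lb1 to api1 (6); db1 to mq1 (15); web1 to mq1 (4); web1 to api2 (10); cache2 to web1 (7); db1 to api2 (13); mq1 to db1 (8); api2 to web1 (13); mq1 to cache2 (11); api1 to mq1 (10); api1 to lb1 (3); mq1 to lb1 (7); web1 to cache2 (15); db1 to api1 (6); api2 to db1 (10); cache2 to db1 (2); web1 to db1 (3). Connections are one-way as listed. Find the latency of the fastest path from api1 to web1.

Routes from api1 to web1:
api1 -> mq1 -> db1 -> api2 -> web1: 10 + 8 + 13 + 13 = 44
api1 -> mq1 -> cache2 -> web1: 10 + 11 + 7 = 28
api1 -> mq1 -> cache2 -> db1 -> api2 -> web1: 10 + 11 + 2 + 13 + 13 = 49
Shortest: 28 ms.

28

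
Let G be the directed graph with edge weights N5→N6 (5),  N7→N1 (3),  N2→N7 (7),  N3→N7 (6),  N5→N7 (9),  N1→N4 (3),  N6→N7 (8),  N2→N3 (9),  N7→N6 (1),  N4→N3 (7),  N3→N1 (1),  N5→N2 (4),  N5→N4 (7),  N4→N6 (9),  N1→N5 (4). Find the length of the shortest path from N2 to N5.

14

Routes from N2 to N5:
N2-N3-N7-N1-N5: 9 + 6 + 3 + 4 = 22
N2-N7-N1-N5: 7 + 3 + 4 = 14
N2-N3-N1-N5: 9 + 1 + 4 = 14
Best route has total 14.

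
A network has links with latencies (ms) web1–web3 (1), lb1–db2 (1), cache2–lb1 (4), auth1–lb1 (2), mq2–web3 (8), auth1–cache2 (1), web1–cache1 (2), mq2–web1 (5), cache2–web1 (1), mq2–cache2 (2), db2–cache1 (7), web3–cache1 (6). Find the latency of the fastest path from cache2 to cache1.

Checking several routes:
cache2 -> web1 -> cache1: 1 + 2 = 3
cache2 -> auth1 -> lb1 -> db2 -> cache1: 1 + 2 + 1 + 7 = 11
cache2 -> web1 -> web3 -> cache1: 1 + 1 + 6 = 8
cache2 -> lb1 -> db2 -> cache1: 4 + 1 + 7 = 12
cache2 -> mq2 -> web1 -> cache1: 2 + 5 + 2 = 9
The minimum is 3 ms.

3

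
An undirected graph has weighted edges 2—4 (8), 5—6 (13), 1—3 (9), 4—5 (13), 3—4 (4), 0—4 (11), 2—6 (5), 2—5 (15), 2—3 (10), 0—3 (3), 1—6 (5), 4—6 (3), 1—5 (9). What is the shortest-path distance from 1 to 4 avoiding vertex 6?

Some routes from 1 to 4 avoiding 6:
1 -> 3 -> 0 -> 4: 9 + 3 + 11 = 23
1 -> 3 -> 4: 9 + 4 = 13
1 -> 5 -> 4: 9 + 13 = 22
1 -> 5 -> 2 -> 4: 9 + 15 + 8 = 32
1 -> 3 -> 2 -> 4: 9 + 10 + 8 = 27
Shortest: 13.

13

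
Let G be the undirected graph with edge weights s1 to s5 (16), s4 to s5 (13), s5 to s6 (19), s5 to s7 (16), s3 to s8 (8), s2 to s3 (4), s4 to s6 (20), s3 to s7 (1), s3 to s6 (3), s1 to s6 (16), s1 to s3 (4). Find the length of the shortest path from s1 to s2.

Checking several routes:
s1→s5→s7→s3→s2: 16 + 16 + 1 + 4 = 37
s1→s6→s3→s2: 16 + 3 + 4 = 23
s1→s3→s2: 4 + 4 = 8
Best route has total 8.

8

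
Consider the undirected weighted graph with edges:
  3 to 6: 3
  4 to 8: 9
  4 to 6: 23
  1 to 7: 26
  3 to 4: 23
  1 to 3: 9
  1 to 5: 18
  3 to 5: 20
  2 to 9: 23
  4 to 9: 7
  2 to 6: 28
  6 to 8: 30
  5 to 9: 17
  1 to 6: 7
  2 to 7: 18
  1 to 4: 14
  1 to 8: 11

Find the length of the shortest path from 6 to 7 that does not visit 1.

46

Checking several routes:
6-8-4-9-2-7: 30 + 9 + 7 + 23 + 18 = 87
6-3-5-9-2-7: 3 + 20 + 17 + 23 + 18 = 81
6-2-7: 28 + 18 = 46
6-4-3-5-9-2-7: 23 + 23 + 20 + 17 + 23 + 18 = 124
6-4-9-2-7: 23 + 7 + 23 + 18 = 71
6-3-4-9-2-7: 3 + 23 + 7 + 23 + 18 = 74
Best route has total 46.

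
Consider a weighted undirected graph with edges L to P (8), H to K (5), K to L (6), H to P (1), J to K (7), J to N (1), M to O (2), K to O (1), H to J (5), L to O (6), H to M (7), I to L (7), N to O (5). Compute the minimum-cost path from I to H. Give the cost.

16

Comparing a few candidate routes:
I - L - O - K - H: 7 + 6 + 1 + 5 = 19
I - L - K - H: 7 + 6 + 5 = 18
I - L - P - H: 7 + 8 + 1 = 16
The minimum is 16.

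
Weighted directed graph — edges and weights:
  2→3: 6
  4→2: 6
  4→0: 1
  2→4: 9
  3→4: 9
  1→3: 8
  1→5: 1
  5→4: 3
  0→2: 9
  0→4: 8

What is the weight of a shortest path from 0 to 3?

15

Paths from 0 to 3:
0→2→3: 9 + 6 = 15
0→4→2→3: 8 + 6 + 6 = 20
Shortest: 15.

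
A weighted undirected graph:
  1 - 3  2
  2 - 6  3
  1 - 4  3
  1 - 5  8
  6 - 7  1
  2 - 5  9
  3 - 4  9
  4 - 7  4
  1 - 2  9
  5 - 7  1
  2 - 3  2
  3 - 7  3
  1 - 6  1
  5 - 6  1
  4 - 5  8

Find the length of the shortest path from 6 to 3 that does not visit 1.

4

Comparing a few candidate routes:
6-5-7-3: 1 + 1 + 3 = 5
6-7-3: 1 + 3 = 4
6-2-3: 3 + 2 = 5
The minimum is 4.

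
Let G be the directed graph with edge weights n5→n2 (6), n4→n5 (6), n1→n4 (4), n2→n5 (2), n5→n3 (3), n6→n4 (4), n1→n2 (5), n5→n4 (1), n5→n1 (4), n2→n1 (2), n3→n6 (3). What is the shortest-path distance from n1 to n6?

13

Routes from n1 to n6:
n1 -> n2 -> n5 -> n3 -> n6: 5 + 2 + 3 + 3 = 13
n1 -> n4 -> n5 -> n3 -> n6: 4 + 6 + 3 + 3 = 16
The minimum is 13.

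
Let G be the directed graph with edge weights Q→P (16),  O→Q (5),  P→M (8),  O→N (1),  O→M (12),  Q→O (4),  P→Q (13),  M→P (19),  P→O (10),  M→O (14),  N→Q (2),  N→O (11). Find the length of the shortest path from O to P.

19

Routes from O to P:
O→M→P: 12 + 19 = 31
O→Q→P: 5 + 16 = 21
O→N→Q→P: 1 + 2 + 16 = 19
Best route has total 19.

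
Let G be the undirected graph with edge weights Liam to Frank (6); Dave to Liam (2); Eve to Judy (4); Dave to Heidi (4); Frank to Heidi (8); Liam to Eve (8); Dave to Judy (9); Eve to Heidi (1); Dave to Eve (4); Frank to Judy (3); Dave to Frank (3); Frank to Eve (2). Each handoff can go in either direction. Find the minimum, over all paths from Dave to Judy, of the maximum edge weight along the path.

3

Some routes from Dave to Judy:
Dave→Eve→Judy: max(4, 4) = 4
Dave→Frank→Eve→Judy: max(3, 2, 4) = 4
Dave→Heidi→Eve→Judy: max(4, 1, 4) = 4
Dave→Frank→Judy: max(3, 3) = 3
Dave→Heidi→Eve→Frank→Judy: max(4, 1, 2, 3) = 4
Smallest bottleneck: 3.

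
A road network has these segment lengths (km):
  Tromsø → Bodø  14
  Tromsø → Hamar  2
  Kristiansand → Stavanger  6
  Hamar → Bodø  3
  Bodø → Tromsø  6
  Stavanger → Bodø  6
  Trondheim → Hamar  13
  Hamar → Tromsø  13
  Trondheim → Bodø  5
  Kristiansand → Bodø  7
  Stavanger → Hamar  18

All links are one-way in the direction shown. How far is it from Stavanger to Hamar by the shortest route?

14

Paths from Stavanger to Hamar:
Stavanger -> Hamar: 18
Stavanger -> Bodø -> Tromsø -> Hamar: 6 + 6 + 2 = 14
The minimum is 14 km.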